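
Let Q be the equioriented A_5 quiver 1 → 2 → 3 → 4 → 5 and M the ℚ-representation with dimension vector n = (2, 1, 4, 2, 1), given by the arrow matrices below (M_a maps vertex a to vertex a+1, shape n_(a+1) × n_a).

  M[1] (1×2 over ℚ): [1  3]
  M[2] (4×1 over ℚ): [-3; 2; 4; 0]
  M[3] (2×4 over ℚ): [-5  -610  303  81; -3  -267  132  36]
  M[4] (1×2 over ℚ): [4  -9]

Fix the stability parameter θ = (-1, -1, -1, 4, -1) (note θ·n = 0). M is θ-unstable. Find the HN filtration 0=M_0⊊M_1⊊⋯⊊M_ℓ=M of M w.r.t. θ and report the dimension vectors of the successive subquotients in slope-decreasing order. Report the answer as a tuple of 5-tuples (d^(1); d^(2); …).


Barcode: M ≅ I[1,1], I[1,5], I[3,3]^2, I[3,4]. HN layers by μ_θ (3 steps, strictly decreasing):
  μ^(1)=4; μ^(2)=3/2; μ^(3)=-1

((0, 0, 0, 1, 0); (0, 0, 0, 1, 1); (2, 1, 4, 0, 0))


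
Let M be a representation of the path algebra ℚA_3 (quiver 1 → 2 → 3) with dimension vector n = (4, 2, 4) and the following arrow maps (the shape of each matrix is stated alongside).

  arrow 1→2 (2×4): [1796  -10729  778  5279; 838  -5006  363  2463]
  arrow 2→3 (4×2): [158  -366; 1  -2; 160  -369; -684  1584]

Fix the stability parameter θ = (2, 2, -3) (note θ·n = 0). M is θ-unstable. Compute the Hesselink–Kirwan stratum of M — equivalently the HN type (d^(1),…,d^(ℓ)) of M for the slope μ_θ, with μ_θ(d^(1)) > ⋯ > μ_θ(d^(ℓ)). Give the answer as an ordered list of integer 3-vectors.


Interval decomposition of M: I[1,1]^2, I[1,3]^2, I[3,3]^2.
HN type (ℓ=3): μ^(1)=2; μ^(2)=1/3; μ^(3)=-3

((2, 0, 0); (2, 2, 2); (0, 0, 2))


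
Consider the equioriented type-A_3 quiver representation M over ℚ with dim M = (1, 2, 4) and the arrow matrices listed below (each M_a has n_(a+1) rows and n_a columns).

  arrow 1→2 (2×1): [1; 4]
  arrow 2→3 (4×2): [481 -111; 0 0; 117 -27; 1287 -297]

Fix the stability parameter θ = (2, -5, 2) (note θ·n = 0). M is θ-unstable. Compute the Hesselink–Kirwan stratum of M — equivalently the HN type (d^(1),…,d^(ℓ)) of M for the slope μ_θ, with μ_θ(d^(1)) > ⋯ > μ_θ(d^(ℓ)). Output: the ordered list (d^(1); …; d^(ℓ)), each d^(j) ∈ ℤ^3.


Via rank(M_{q-1}∘⋯∘M_p): M ≅ I[1,3], I[2,2], I[3,3]^3.
μ_θ-semistable layers: μ^(1)=2; μ^(2)=-3/2; μ^(3)=-5

((0, 0, 4); (1, 1, 0); (0, 1, 0))


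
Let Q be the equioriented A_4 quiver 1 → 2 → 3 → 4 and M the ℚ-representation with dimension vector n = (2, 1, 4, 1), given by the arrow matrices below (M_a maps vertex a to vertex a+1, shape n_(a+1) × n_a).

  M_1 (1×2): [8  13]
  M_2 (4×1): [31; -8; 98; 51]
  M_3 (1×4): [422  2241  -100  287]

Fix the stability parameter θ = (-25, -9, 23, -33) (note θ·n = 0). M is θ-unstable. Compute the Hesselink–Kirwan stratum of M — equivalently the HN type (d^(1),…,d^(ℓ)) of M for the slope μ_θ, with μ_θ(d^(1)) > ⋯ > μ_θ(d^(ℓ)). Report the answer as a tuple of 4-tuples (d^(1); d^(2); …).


Barcode: M ≅ I[1,1], I[1,4], I[3,3]^3. HN layers by μ_θ (4 steps, strictly decreasing):
  μ^(1)=23; μ^(2)=-5; μ^(3)=-9; μ^(4)=-25

((0, 0, 3, 0); (0, 0, 1, 1); (0, 1, 0, 0); (2, 0, 0, 0))


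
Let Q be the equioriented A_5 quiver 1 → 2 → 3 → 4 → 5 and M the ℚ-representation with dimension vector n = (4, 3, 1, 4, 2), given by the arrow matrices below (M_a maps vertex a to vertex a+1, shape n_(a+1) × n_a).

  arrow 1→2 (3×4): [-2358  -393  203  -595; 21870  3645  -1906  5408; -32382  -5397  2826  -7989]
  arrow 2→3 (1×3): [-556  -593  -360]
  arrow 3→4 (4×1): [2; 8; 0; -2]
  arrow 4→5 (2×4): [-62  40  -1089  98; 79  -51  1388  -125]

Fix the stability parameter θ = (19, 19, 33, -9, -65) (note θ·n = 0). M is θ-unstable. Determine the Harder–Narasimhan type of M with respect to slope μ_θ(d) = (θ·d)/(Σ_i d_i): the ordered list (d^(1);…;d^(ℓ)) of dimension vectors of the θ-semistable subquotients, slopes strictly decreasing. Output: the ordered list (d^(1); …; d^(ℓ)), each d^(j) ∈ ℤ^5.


Barcode: M ≅ I[1,1], I[1,2]^2, I[1,4], I[4,4], I[4,5]^2. HN layers by μ_θ (4 steps, strictly decreasing):
  μ^(1)=19; μ^(2)=31/2; μ^(3)=-9; μ^(4)=-37

((3, 2, 0, 0, 0); (1, 1, 1, 1, 0); (0, 0, 0, 1, 0); (0, 0, 0, 2, 2))


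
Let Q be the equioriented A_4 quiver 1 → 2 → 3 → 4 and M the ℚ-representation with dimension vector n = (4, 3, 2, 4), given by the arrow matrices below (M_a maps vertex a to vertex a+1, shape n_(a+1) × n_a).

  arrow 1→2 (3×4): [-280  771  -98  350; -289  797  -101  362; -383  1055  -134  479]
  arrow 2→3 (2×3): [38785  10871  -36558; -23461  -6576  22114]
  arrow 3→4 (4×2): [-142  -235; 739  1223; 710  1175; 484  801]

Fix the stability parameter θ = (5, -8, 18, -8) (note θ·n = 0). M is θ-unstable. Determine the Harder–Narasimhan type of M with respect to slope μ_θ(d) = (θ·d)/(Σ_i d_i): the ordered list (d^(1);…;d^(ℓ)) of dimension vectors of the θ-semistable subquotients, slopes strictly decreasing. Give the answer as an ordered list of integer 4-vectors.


Barcode: M ≅ I[1,1], I[1,2], I[1,4]^2, I[4,4]^2. HN layers by μ_θ (3 steps, strictly decreasing):
  μ^(1)=5; μ^(2)=-3/2; μ^(3)=-8

((1, 0, 2, 2); (3, 3, 0, 0); (0, 0, 0, 2))


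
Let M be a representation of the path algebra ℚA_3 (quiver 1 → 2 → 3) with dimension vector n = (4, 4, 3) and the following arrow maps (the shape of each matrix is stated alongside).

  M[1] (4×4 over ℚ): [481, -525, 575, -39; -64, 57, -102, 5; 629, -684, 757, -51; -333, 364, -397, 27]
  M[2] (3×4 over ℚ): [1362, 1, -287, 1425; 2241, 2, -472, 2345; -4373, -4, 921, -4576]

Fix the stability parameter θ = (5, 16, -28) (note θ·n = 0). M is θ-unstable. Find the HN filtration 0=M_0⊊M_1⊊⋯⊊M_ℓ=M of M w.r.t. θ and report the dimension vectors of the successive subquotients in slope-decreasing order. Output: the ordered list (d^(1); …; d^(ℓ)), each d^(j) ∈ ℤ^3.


Interval decomposition of M: I[1,1], I[1,2], I[1,3]^2, I[2,3].
HN type (ℓ=4): μ^(1)=16; μ^(2)=5; μ^(3)=-7/3; μ^(4)=-6

((0, 1, 0); (2, 0, 0); (2, 2, 2); (0, 1, 1))


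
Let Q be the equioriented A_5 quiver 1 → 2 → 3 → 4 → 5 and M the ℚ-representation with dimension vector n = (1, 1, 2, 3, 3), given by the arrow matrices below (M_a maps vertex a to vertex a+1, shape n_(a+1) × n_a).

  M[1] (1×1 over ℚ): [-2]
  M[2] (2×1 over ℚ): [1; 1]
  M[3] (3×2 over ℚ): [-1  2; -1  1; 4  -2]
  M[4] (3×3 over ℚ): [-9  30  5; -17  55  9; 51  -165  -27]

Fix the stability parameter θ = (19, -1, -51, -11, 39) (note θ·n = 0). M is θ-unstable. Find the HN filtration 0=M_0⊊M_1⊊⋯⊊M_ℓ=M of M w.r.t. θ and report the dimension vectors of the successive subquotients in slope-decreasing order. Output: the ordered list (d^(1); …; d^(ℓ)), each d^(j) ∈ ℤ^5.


Barcode: M ≅ I[1,5], I[3,5], I[4,4], I[5,5]. HN layers by μ_θ (3 steps, strictly decreasing):
  μ^(1)=39; μ^(2)=-11; μ^(3)=-51

((0, 0, 0, 0, 3); (1, 1, 1, 3, 0); (0, 0, 1, 0, 0))


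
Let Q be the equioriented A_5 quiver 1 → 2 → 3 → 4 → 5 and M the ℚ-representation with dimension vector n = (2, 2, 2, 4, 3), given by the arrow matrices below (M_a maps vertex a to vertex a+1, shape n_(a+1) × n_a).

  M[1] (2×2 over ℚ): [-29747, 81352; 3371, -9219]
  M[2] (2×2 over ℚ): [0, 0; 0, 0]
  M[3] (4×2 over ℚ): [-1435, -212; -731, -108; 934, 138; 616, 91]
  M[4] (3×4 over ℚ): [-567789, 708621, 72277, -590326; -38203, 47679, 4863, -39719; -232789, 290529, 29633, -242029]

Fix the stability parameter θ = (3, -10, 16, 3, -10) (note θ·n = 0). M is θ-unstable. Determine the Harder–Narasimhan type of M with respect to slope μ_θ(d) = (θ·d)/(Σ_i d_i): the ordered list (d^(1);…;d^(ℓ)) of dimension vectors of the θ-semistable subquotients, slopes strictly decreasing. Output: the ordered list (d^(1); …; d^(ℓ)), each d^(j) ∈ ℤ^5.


Barcode: M ≅ I[1,2]^2, I[3,5]^2, I[4,4]^2, I[5,5]. HN layers by μ_θ (3 steps, strictly decreasing):
  μ^(1)=3; μ^(2)=-7/2; μ^(3)=-10

((0, 0, 2, 4, 2); (2, 2, 0, 0, 0); (0, 0, 0, 0, 1))


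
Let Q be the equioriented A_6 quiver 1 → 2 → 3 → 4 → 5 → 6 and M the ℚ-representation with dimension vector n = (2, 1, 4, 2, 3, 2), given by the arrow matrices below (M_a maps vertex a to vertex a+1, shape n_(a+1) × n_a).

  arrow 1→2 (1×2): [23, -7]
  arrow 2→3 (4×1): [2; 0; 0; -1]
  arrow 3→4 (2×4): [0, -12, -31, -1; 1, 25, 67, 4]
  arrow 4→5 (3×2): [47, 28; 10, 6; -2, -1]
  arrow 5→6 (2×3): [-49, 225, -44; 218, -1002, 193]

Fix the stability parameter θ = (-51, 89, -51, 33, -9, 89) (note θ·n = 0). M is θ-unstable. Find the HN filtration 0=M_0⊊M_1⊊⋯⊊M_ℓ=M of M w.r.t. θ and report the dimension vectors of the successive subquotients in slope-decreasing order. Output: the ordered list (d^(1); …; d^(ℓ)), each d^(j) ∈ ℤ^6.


Interval decomposition of M: I[1,1], I[1,6], I[3,3]^2, I[3,6], I[5,5].
HN type (ℓ=5): μ^(1)=89; μ^(2)=31/2; μ^(3)=12; μ^(4)=-9; μ^(5)=-51

((0, 0, 0, 0, 0, 2); (0, 1, 1, 1, 1, 0); (0, 0, 0, 1, 1, 0); (0, 0, 0, 0, 1, 0); (2, 0, 3, 0, 0, 0))


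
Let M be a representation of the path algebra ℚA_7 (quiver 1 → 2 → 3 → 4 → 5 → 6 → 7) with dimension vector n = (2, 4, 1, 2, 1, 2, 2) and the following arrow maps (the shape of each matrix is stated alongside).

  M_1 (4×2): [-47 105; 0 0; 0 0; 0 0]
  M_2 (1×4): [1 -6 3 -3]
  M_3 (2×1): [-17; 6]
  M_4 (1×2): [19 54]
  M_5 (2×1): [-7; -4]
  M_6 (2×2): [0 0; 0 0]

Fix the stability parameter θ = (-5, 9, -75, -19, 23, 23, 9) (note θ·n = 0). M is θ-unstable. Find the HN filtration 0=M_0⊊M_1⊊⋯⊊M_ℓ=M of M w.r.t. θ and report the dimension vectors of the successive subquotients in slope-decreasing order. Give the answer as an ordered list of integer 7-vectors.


Via rank(M_{q-1}∘⋯∘M_p): M ≅ I[1,1], I[1,6], I[2,2]^3, I[4,4], I[6,6], I[7,7]^2.
μ_θ-semistable layers: μ^(1)=23; μ^(2)=9; μ^(3)=-5; μ^(4)=-19; μ^(5)=-71/3

((0, 0, 0, 0, 1, 2, 0); (0, 3, 0, 0, 0, 0, 2); (1, 0, 0, 0, 0, 0, 0); (0, 0, 0, 2, 0, 0, 0); (1, 1, 1, 0, 0, 0, 0))


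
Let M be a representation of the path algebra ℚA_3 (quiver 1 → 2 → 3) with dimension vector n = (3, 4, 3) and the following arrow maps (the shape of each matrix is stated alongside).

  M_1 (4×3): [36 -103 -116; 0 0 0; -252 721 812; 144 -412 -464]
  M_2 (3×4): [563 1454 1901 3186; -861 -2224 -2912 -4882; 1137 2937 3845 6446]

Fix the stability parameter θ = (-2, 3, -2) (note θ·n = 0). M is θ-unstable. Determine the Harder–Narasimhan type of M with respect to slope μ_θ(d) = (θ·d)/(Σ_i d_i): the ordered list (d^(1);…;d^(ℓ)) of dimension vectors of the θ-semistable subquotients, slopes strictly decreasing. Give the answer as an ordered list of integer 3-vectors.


Via rank(M_{q-1}∘⋯∘M_p): M ≅ I[1,1]^2, I[1,3], I[2,2], I[2,3]^2.
μ_θ-semistable layers: μ^(1)=3; μ^(2)=1/2; μ^(3)=-2

((0, 1, 0); (0, 3, 3); (3, 0, 0))


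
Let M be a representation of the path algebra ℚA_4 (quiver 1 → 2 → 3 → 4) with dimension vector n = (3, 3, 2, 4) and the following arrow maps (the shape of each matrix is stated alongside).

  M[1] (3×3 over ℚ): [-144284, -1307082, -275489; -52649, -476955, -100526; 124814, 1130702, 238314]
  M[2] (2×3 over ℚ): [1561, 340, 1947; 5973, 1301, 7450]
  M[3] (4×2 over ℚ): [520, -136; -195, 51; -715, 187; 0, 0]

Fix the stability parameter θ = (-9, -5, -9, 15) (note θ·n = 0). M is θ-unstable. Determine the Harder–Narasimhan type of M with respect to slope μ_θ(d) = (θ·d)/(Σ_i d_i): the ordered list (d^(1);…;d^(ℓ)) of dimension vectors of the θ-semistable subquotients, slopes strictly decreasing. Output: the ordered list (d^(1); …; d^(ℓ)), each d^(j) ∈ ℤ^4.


Via rank(M_{q-1}∘⋯∘M_p): M ≅ I[1,1], I[1,3], I[1,4], I[2,2], I[4,4]^3.
μ_θ-semistable layers: μ^(1)=15; μ^(2)=-5; μ^(3)=-7; μ^(4)=-9

((0, 0, 0, 4); (0, 1, 0, 0); (0, 2, 2, 0); (3, 0, 0, 0))


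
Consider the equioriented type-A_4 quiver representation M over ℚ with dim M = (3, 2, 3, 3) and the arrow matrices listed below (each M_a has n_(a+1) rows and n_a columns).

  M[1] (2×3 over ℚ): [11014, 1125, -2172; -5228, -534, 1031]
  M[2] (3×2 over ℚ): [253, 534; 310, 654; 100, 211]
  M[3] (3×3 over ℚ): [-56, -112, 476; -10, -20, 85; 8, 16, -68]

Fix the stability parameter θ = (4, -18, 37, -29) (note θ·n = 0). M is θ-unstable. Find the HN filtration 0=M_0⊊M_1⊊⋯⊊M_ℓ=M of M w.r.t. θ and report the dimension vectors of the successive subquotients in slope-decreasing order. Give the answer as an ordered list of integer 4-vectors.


Via rank(M_{q-1}∘⋯∘M_p): M ≅ I[1,1], I[1,3], I[1,4], I[3,3], I[4,4]^2.
μ_θ-semistable layers: μ^(1)=37; μ^(2)=4; μ^(3)=-7; μ^(4)=-29

((0, 0, 2, 0); (1, 0, 1, 1); (2, 2, 0, 0); (0, 0, 0, 2))


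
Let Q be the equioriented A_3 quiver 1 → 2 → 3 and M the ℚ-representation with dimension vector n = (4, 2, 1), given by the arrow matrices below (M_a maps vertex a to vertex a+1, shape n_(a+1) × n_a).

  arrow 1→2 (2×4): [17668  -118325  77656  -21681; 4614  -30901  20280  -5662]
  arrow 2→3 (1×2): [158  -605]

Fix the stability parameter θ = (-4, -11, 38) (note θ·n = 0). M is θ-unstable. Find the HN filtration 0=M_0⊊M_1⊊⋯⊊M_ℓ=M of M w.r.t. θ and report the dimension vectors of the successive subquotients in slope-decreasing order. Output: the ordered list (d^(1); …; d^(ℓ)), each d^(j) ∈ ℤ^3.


Barcode: M ≅ I[1,1]^2, I[1,2], I[1,3]. HN layers by μ_θ (3 steps, strictly decreasing):
  μ^(1)=38; μ^(2)=-4; μ^(3)=-15/2

((0, 0, 1); (2, 0, 0); (2, 2, 0))


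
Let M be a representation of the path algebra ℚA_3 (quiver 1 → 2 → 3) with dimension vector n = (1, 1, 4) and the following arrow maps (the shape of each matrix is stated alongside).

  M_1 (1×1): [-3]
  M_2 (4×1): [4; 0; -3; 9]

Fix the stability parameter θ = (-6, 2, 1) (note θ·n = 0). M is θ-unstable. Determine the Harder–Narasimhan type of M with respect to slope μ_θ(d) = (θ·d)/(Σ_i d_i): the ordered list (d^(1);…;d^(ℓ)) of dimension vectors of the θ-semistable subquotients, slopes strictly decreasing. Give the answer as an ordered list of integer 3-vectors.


Via rank(M_{q-1}∘⋯∘M_p): M ≅ I[1,3], I[3,3]^3.
μ_θ-semistable layers: μ^(1)=3/2; μ^(2)=1; μ^(3)=-6

((0, 1, 1); (0, 0, 3); (1, 0, 0))


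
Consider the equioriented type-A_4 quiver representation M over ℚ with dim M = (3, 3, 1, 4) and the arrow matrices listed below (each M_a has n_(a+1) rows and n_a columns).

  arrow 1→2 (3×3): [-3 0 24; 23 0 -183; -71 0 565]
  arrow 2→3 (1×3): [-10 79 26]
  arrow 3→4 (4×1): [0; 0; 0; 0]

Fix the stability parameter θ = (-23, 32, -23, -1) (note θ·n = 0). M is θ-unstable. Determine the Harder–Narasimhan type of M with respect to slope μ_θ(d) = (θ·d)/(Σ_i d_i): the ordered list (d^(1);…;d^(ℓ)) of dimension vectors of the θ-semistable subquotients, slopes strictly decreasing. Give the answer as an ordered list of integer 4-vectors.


Via rank(M_{q-1}∘⋯∘M_p): M ≅ I[1,1], I[1,2], I[1,3], I[2,2], I[4,4]^4.
μ_θ-semistable layers: μ^(1)=32; μ^(2)=9/2; μ^(3)=-1; μ^(4)=-23

((0, 2, 0, 0); (0, 1, 1, 0); (0, 0, 0, 4); (3, 0, 0, 0))


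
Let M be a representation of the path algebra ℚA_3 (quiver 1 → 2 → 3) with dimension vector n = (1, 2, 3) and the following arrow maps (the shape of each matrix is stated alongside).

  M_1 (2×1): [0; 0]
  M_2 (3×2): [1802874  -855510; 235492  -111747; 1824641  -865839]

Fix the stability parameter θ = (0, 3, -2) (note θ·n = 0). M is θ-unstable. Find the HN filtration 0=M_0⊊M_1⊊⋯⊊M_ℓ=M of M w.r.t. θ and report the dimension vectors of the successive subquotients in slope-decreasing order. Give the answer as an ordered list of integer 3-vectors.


Via rank(M_{q-1}∘⋯∘M_p): M ≅ I[1,1], I[2,3]^2, I[3,3].
μ_θ-semistable layers: μ^(1)=1/2; μ^(2)=0; μ^(3)=-2

((0, 2, 2); (1, 0, 0); (0, 0, 1))


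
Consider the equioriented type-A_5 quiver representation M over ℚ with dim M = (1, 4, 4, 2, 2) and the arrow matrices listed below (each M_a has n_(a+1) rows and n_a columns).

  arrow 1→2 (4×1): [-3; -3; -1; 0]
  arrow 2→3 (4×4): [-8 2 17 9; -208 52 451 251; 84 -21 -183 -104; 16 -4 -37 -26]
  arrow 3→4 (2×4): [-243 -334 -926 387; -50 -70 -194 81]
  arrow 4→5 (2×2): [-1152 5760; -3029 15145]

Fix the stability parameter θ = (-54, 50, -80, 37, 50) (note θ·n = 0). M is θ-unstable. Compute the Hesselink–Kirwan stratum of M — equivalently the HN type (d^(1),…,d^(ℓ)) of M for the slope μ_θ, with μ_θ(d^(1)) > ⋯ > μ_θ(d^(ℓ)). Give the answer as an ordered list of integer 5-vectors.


Via rank(M_{q-1}∘⋯∘M_p): M ≅ I[1,5], I[2,2], I[2,3], I[2,4], I[3,3], I[5,5].
μ_θ-semistable layers: μ^(1)=50; μ^(2)=37; μ^(3)=-15; μ^(4)=-54; μ^(5)=-80

((0, 1, 0, 0, 2); (0, 0, 0, 2, 0); (0, 3, 3, 0, 0); (1, 0, 0, 0, 0); (0, 0, 1, 0, 0))


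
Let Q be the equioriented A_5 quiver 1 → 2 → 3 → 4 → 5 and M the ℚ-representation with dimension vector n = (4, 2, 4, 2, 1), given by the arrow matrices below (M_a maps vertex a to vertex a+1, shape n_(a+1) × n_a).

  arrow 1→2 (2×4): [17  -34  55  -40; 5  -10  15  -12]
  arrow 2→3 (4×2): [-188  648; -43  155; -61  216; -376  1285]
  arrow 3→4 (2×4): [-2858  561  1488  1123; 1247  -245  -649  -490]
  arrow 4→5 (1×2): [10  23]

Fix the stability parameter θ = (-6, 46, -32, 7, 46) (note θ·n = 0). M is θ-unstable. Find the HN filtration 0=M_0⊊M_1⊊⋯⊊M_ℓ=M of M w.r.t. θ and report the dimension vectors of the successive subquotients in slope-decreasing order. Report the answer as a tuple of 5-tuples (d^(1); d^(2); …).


Barcode: M ≅ I[1,1]^2, I[1,4], I[1,5], I[3,3]^2. HN layers by μ_θ (4 steps, strictly decreasing):
  μ^(1)=46; μ^(2)=7; μ^(3)=-6; μ^(4)=-32

((0, 0, 0, 0, 1); (0, 2, 2, 2, 0); (4, 0, 0, 0, 0); (0, 0, 2, 0, 0))


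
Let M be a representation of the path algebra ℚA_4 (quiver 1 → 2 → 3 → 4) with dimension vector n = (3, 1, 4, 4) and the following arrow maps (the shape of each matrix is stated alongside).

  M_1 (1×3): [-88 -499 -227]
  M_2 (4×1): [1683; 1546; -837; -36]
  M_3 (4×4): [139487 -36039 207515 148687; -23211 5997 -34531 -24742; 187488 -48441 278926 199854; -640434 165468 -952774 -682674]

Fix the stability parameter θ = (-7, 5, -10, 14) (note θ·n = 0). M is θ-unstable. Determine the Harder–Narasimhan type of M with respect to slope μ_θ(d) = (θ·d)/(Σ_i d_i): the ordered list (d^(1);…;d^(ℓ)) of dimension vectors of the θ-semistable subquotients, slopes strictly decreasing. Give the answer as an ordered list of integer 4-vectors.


Barcode: M ≅ I[1,1]^2, I[1,4], I[3,3], I[3,4]^2, I[4,4]. HN layers by μ_θ (4 steps, strictly decreasing):
  μ^(1)=14; μ^(2)=-5/2; μ^(3)=-7; μ^(4)=-10

((0, 0, 0, 4); (0, 1, 1, 0); (3, 0, 0, 0); (0, 0, 3, 0))


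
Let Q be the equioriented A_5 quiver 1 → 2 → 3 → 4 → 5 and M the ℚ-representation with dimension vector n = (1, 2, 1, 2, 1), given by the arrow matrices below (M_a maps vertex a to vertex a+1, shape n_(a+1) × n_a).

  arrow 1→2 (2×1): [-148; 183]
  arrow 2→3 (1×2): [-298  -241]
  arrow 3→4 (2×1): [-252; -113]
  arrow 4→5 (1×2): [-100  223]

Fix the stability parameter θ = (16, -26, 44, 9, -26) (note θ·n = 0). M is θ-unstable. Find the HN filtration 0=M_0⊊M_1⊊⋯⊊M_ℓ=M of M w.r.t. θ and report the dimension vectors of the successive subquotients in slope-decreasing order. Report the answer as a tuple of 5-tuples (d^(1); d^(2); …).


Barcode: M ≅ I[1,5], I[2,2], I[4,4]. HN layers by μ_θ (3 steps, strictly decreasing):
  μ^(1)=9; μ^(2)=-5; μ^(3)=-26

((0, 0, 1, 2, 1); (1, 1, 0, 0, 0); (0, 1, 0, 0, 0))


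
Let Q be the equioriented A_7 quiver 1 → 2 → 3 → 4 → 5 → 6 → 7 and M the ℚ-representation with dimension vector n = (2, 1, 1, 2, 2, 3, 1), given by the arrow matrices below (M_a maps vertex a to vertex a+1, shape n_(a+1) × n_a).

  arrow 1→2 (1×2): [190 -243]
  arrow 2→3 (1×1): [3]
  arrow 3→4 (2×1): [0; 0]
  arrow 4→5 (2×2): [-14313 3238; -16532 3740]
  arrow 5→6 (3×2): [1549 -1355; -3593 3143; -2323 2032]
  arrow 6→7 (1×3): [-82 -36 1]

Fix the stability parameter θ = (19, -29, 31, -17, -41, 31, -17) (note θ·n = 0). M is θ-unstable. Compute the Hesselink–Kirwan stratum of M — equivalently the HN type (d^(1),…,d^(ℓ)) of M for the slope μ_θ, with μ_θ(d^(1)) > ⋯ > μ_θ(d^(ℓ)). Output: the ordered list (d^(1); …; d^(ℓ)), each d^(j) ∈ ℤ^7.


Via rank(M_{q-1}∘⋯∘M_p): M ≅ I[1,1], I[1,3], I[4,6], I[4,7], I[6,6].
μ_θ-semistable layers: μ^(1)=31; μ^(2)=19; μ^(3)=7; μ^(4)=-5; μ^(5)=-29

((0, 0, 1, 0, 0, 2, 0); (1, 0, 0, 0, 0, 0, 0); (0, 0, 0, 0, 0, 1, 1); (1, 1, 0, 0, 0, 0, 0); (0, 0, 0, 2, 2, 0, 0))


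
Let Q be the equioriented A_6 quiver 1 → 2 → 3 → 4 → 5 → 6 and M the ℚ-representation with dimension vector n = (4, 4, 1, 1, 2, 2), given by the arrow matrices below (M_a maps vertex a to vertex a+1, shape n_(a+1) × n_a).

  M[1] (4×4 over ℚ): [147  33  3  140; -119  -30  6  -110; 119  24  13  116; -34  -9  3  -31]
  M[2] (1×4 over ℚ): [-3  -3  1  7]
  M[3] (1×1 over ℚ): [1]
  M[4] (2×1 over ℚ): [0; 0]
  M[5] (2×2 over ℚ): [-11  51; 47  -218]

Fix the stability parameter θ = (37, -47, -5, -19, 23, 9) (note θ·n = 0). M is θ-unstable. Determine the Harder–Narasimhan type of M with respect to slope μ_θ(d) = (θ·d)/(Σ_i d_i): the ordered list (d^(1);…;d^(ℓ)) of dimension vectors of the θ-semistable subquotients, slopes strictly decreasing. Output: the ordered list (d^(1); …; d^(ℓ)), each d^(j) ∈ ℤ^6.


Via rank(M_{q-1}∘⋯∘M_p): M ≅ I[1,2]^3, I[1,4], I[5,6]^2.
μ_θ-semistable layers: μ^(1)=16; μ^(2)=-5; μ^(3)=-17/2

((0, 0, 0, 0, 2, 2); (3, 3, 0, 0, 0, 0); (1, 1, 1, 1, 0, 0))


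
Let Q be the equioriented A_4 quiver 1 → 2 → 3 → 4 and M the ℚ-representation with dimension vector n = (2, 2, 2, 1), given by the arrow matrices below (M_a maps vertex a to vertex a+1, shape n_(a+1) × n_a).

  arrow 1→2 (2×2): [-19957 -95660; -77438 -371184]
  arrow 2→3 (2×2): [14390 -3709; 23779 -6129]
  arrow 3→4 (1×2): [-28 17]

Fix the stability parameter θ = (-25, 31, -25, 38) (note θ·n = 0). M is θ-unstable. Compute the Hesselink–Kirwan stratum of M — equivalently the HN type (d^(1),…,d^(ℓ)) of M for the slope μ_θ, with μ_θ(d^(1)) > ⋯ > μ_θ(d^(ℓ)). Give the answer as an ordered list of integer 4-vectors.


Via rank(M_{q-1}∘⋯∘M_p): M ≅ I[1,3], I[1,4].
μ_θ-semistable layers: μ^(1)=38; μ^(2)=3; μ^(3)=-25

((0, 0, 0, 1); (0, 2, 2, 0); (2, 0, 0, 0))


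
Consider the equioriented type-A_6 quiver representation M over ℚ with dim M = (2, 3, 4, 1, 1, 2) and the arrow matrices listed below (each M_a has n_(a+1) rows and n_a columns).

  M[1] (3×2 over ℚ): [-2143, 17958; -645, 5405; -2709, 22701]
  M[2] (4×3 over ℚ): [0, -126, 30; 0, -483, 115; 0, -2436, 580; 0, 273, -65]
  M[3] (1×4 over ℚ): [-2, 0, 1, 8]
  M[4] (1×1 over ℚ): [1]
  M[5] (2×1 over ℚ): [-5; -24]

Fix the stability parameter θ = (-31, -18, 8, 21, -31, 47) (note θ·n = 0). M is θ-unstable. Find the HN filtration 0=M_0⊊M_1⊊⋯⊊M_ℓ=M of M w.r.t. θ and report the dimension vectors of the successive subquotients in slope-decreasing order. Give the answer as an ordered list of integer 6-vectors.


Interval decomposition of M: I[1,2]^2, I[2,3], I[3,3]^2, I[3,6], I[6,6].
HN type (ℓ=5): μ^(1)=47; μ^(2)=8; μ^(3)=-2/3; μ^(4)=-18; μ^(5)=-31

((0, 0, 0, 0, 0, 2); (0, 0, 3, 0, 0, 0); (0, 0, 1, 1, 1, 0); (0, 3, 0, 0, 0, 0); (2, 0, 0, 0, 0, 0))


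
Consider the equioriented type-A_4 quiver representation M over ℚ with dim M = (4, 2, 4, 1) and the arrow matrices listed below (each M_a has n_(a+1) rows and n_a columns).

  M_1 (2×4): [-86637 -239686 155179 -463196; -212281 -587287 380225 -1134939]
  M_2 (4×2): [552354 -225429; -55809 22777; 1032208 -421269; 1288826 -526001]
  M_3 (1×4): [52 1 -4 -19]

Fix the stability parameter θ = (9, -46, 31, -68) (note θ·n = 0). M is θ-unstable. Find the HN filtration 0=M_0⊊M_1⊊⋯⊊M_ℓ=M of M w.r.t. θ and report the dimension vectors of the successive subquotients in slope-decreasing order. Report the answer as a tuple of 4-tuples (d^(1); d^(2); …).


Interval decomposition of M: I[1,1]^2, I[1,3], I[1,4], I[3,3]^2.
HN type (ℓ=3): μ^(1)=31; μ^(2)=9; μ^(3)=-37/2

((0, 0, 3, 0); (2, 0, 0, 0); (2, 2, 1, 1))


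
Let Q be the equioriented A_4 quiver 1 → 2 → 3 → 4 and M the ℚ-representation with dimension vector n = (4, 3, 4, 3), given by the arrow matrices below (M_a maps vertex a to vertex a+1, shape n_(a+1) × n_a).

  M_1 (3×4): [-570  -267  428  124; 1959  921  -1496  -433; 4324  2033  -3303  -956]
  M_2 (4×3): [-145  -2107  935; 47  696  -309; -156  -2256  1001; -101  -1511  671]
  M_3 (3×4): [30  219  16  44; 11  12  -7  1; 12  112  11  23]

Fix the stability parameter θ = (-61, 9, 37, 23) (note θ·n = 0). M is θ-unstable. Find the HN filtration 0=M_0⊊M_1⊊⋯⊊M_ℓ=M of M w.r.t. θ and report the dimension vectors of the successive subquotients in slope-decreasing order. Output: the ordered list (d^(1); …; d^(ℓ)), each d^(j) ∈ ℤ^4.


Interval decomposition of M: I[1,1], I[1,4]^3, I[3,3].
HN type (ℓ=4): μ^(1)=37; μ^(2)=30; μ^(3)=9; μ^(4)=-61

((0, 0, 1, 0); (0, 0, 3, 3); (0, 3, 0, 0); (4, 0, 0, 0))


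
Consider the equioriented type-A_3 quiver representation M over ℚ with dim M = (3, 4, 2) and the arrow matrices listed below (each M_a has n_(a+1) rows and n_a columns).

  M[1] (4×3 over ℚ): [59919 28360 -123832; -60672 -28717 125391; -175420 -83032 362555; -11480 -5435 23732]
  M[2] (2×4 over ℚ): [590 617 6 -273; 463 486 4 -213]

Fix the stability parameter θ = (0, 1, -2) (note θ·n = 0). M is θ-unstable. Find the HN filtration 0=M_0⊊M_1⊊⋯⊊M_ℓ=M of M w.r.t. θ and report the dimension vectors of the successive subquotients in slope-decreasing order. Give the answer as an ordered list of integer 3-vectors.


Via rank(M_{q-1}∘⋯∘M_p): M ≅ I[1,2], I[1,3]^2, I[2,2].
μ_θ-semistable layers: μ^(1)=1; μ^(2)=0; μ^(3)=-1/3

((0, 2, 0); (1, 0, 0); (2, 2, 2))


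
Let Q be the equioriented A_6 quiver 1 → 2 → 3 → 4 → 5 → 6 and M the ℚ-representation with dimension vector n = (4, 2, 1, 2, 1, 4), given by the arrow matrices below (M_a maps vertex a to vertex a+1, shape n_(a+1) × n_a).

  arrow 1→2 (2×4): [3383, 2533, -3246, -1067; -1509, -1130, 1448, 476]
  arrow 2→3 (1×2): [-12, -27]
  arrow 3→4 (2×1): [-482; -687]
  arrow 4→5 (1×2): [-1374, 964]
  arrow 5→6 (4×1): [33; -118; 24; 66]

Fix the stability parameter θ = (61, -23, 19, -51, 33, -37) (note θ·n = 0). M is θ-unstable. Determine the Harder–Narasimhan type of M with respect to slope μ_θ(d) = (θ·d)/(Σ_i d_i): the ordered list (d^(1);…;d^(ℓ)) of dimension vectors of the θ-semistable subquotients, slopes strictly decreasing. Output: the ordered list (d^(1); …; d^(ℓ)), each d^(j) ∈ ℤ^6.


Interval decomposition of M: I[1,1]^2, I[1,2], I[1,4], I[4,6], I[6,6]^3.
HN type (ℓ=6): μ^(1)=61; μ^(2)=19; μ^(3)=3/2; μ^(4)=-2; μ^(5)=-37; μ^(6)=-51

((2, 0, 0, 0, 0, 0); (1, 1, 0, 0, 0, 0); (1, 1, 1, 1, 0, 0); (0, 0, 0, 0, 1, 1); (0, 0, 0, 0, 0, 3); (0, 0, 0, 1, 0, 0))


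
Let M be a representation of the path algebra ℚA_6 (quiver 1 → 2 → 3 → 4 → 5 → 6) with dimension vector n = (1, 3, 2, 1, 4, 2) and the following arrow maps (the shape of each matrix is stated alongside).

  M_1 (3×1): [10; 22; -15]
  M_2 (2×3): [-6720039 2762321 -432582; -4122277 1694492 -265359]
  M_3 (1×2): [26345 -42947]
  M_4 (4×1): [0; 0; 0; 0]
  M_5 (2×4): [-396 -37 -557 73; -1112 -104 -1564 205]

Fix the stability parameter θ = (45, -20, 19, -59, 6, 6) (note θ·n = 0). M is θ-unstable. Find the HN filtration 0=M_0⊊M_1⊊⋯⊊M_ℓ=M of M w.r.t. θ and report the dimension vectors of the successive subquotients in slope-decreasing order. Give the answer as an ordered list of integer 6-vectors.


Barcode: M ≅ I[1,4], I[2,2], I[2,3], I[5,5]^2, I[5,6]^2. HN layers by μ_θ (4 steps, strictly decreasing):
  μ^(1)=19; μ^(2)=6; μ^(3)=-15/4; μ^(4)=-20

((0, 0, 1, 0, 0, 0); (0, 0, 0, 0, 4, 2); (1, 1, 1, 1, 0, 0); (0, 2, 0, 0, 0, 0))


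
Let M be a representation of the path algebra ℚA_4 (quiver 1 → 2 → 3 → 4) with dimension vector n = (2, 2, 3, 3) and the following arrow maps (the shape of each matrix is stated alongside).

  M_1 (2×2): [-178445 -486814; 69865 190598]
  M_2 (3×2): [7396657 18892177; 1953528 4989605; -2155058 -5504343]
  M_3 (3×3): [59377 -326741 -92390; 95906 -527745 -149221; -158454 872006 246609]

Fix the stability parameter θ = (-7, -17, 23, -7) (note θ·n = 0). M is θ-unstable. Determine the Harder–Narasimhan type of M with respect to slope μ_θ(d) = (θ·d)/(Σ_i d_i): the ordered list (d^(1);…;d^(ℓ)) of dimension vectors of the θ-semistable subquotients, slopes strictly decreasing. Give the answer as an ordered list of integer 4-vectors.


Barcode: M ≅ I[1,1], I[1,4], I[2,4], I[3,4]. HN layers by μ_θ (4 steps, strictly decreasing):
  μ^(1)=8; μ^(2)=-7; μ^(3)=-12; μ^(4)=-17

((0, 0, 3, 3); (1, 0, 0, 0); (1, 1, 0, 0); (0, 1, 0, 0))


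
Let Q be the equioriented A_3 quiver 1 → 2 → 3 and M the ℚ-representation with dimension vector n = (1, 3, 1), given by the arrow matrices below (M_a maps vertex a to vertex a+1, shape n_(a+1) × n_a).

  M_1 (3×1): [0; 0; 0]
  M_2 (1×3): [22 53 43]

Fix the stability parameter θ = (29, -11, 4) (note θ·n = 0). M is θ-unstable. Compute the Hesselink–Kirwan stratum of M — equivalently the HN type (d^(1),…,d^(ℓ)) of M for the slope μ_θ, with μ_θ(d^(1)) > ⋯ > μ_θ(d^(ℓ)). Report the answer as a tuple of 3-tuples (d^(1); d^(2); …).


Via rank(M_{q-1}∘⋯∘M_p): M ≅ I[1,1], I[2,2]^2, I[2,3].
μ_θ-semistable layers: μ^(1)=29; μ^(2)=4; μ^(3)=-11

((1, 0, 0); (0, 0, 1); (0, 3, 0))


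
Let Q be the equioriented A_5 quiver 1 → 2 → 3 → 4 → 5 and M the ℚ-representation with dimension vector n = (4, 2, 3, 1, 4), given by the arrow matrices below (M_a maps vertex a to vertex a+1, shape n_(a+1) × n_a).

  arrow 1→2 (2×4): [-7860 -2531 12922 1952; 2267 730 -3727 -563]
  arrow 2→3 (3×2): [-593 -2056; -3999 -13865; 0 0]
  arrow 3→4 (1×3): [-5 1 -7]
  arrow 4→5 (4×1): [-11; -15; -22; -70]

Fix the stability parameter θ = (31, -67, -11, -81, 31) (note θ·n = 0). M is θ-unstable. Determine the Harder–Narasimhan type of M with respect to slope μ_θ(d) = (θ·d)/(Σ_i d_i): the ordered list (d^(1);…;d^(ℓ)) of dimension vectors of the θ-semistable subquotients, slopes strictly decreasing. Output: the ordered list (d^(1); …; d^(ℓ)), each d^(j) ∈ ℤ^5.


Interval decomposition of M: I[1,1]^2, I[1,3], I[1,5], I[3,3], I[5,5]^3.
HN type (ℓ=4): μ^(1)=31; μ^(2)=-11; μ^(3)=-18; μ^(4)=-32

((2, 0, 0, 0, 4); (0, 0, 2, 0, 0); (1, 1, 0, 0, 0); (1, 1, 1, 1, 0))


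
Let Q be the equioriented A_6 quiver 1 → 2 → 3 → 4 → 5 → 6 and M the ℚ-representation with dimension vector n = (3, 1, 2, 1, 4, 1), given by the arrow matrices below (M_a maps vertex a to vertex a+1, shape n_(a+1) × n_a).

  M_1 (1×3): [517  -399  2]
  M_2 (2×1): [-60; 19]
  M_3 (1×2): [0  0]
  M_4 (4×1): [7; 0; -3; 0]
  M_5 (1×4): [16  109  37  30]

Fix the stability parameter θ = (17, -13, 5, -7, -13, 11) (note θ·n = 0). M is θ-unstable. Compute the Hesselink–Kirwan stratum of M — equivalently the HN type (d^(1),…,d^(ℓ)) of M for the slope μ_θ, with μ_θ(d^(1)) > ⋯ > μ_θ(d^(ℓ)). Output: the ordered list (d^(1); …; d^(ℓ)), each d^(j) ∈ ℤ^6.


Via rank(M_{q-1}∘⋯∘M_p): M ≅ I[1,1]^2, I[1,3], I[3,3], I[4,6], I[5,5]^3.
μ_θ-semistable layers: μ^(1)=17; μ^(2)=11; μ^(3)=5; μ^(4)=2; μ^(5)=-10; μ^(6)=-13

((2, 0, 0, 0, 0, 0); (0, 0, 0, 0, 0, 1); (0, 0, 2, 0, 0, 0); (1, 1, 0, 0, 0, 0); (0, 0, 0, 1, 1, 0); (0, 0, 0, 0, 3, 0))


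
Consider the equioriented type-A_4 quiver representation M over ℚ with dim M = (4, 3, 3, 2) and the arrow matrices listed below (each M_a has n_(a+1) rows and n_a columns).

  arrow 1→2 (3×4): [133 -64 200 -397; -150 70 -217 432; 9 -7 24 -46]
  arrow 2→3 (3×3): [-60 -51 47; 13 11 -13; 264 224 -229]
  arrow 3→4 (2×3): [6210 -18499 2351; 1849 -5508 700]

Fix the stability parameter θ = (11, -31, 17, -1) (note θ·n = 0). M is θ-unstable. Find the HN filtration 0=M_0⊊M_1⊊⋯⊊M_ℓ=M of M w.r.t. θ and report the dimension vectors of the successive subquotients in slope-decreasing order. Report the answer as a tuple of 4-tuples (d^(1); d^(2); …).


Barcode: M ≅ I[1,1], I[1,3], I[1,4]^2. HN layers by μ_θ (4 steps, strictly decreasing):
  μ^(1)=17; μ^(2)=11; μ^(3)=8; μ^(4)=-10

((0, 0, 1, 0); (1, 0, 0, 0); (0, 0, 2, 2); (3, 3, 0, 0))


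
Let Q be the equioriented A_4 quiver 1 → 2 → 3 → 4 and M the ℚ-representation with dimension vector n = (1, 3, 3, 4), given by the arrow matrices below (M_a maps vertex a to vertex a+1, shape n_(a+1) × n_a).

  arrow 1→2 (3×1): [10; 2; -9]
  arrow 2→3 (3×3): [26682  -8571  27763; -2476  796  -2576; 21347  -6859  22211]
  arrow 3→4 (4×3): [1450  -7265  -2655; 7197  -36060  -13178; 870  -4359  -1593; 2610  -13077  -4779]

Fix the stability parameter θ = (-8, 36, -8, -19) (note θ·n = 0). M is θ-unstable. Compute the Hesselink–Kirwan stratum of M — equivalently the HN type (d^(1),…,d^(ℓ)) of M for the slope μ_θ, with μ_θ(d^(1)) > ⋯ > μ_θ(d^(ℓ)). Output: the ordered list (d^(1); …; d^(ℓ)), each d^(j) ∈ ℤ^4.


Interval decomposition of M: I[1,4], I[2,3], I[2,4], I[4,4]^2.
HN type (ℓ=4): μ^(1)=14; μ^(2)=3; μ^(3)=-8; μ^(4)=-19

((0, 1, 1, 0); (0, 2, 2, 2); (1, 0, 0, 0); (0, 0, 0, 2))


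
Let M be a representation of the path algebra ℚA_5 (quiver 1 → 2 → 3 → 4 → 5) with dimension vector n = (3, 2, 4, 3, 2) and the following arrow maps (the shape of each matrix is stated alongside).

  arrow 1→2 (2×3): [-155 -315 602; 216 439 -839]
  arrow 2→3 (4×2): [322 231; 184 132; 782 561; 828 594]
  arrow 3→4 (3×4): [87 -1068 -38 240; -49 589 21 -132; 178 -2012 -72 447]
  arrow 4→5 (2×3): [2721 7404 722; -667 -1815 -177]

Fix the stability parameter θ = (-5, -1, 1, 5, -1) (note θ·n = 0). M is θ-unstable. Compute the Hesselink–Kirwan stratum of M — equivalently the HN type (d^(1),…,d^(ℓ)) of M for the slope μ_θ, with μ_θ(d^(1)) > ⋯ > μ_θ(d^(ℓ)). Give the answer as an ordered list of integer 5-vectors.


Via rank(M_{q-1}∘⋯∘M_p): M ≅ I[1,1], I[1,2], I[1,5], I[3,3], I[3,4], I[3,5].
μ_θ-semistable layers: μ^(1)=5; μ^(2)=2; μ^(3)=1; μ^(4)=-1; μ^(5)=-5

((0, 0, 0, 1, 0); (0, 0, 0, 2, 2); (0, 0, 4, 0, 0); (0, 2, 0, 0, 0); (3, 0, 0, 0, 0))


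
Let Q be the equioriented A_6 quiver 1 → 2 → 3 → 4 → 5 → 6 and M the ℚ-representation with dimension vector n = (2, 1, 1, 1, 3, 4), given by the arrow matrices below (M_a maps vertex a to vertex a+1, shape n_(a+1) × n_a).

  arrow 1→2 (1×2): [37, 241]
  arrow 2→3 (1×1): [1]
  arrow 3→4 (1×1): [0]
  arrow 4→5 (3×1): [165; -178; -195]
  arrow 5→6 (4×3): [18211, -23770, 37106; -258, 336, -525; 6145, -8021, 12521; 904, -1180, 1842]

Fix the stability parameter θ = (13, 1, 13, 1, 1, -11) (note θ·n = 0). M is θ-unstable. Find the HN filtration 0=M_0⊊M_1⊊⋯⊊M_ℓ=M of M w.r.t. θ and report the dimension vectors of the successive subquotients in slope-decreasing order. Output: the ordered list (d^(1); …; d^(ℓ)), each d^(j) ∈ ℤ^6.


Interval decomposition of M: I[1,1], I[1,3], I[4,6], I[5,6]^2, I[6,6].
HN type (ℓ=5): μ^(1)=13; μ^(2)=7; μ^(3)=-3; μ^(4)=-5; μ^(5)=-11

((1, 0, 1, 0, 0, 0); (1, 1, 0, 0, 0, 0); (0, 0, 0, 1, 1, 1); (0, 0, 0, 0, 2, 2); (0, 0, 0, 0, 0, 1))


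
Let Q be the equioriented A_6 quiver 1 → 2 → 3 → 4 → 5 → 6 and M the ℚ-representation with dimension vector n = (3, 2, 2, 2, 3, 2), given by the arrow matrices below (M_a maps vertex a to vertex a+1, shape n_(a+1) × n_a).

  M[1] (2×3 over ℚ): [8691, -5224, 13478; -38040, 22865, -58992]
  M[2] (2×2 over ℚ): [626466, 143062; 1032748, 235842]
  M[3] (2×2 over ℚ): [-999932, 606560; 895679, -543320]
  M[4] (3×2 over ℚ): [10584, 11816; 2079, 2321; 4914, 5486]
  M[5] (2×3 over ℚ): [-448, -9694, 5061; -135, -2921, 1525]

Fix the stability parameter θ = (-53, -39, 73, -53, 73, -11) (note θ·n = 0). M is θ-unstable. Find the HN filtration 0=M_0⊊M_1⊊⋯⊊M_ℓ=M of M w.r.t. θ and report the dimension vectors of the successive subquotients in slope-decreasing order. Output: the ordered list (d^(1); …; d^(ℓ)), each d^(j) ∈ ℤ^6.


Interval decomposition of M: I[1,1], I[1,3], I[1,6], I[4,4], I[5,5], I[5,6].
HN type (ℓ=5): μ^(1)=73; μ^(2)=31; μ^(3)=10; μ^(4)=-39; μ^(5)=-53

((0, 0, 1, 0, 1, 0); (0, 0, 0, 0, 2, 2); (0, 0, 1, 1, 0, 0); (0, 2, 0, 0, 0, 0); (3, 0, 0, 1, 0, 0))


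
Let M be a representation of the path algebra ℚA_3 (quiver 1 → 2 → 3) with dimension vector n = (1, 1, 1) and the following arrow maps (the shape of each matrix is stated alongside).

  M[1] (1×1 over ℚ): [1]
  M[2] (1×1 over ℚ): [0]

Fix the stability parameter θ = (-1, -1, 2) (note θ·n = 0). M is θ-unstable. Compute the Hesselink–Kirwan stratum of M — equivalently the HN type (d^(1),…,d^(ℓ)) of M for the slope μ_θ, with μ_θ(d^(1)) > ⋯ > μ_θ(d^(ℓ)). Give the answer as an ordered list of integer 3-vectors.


Interval decomposition of M: I[1,2], I[3,3].
HN type (ℓ=2): μ^(1)=2; μ^(2)=-1

((0, 0, 1); (1, 1, 0))


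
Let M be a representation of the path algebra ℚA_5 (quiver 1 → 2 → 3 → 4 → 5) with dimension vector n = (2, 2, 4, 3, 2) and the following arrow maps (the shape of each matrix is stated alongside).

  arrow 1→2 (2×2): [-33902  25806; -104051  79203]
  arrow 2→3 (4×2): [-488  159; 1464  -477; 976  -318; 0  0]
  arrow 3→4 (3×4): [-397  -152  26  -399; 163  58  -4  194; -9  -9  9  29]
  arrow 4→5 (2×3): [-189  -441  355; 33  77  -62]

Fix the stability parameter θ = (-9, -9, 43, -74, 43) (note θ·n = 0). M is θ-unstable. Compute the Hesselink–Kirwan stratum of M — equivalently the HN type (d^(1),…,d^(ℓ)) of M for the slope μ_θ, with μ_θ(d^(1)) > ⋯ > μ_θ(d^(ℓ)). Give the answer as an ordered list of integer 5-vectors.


Via rank(M_{q-1}∘⋯∘M_p): M ≅ I[1,1], I[1,4], I[2,2], I[3,3], I[3,5]^2.
μ_θ-semistable layers: μ^(1)=43; μ^(2)=-9; μ^(3)=-49/4; μ^(4)=-31/2

((0, 0, 1, 0, 2); (1, 1, 0, 0, 0); (1, 1, 1, 1, 0); (0, 0, 2, 2, 0))


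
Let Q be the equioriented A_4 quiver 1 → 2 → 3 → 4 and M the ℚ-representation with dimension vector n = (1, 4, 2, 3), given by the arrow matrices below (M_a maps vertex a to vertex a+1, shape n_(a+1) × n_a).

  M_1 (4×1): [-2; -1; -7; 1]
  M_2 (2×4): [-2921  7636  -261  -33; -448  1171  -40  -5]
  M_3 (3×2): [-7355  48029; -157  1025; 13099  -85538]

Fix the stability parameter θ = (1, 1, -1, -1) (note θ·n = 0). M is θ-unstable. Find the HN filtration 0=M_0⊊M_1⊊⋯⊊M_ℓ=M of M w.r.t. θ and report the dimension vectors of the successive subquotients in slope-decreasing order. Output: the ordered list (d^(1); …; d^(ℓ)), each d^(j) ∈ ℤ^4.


Interval decomposition of M: I[1,2], I[2,2], I[2,4]^2, I[4,4].
HN type (ℓ=3): μ^(1)=1; μ^(2)=-1/3; μ^(3)=-1

((1, 2, 0, 0); (0, 2, 2, 2); (0, 0, 0, 1))


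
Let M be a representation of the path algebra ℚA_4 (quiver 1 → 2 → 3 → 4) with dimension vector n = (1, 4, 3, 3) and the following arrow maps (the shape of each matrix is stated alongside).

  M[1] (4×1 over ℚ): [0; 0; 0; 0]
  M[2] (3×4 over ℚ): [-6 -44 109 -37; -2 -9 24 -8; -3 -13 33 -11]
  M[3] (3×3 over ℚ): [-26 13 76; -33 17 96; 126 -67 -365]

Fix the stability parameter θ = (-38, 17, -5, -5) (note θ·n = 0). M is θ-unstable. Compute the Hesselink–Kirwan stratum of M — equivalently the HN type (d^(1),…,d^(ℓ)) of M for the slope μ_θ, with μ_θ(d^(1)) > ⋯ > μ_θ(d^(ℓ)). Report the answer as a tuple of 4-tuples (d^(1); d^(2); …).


Via rank(M_{q-1}∘⋯∘M_p): M ≅ I[1,1], I[2,2], I[2,4]^3.
μ_θ-semistable layers: μ^(1)=17; μ^(2)=7/3; μ^(3)=-38

((0, 1, 0, 0); (0, 3, 3, 3); (1, 0, 0, 0))
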